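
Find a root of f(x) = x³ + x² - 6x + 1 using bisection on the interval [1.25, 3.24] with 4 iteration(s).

f(x) = x³ + x² - 6x + 1
Initial interval: [1.25, 3.24]

Iteration 1:
  c_1 = (1.250000 + 3.240000)/2 = 2.245000
  f(c_1) = f(2.245000) = 3.884881
  f(a) × f(c) < 0, new interval: [1.250000, 2.245000]
Iteration 2:
  c_2 = (1.250000 + 2.245000)/2 = 1.747500
  f(c_2) = f(1.747500) = -1.094805
  f(a) × f(c) ≥ 0, new interval: [1.747500, 2.245000]
Iteration 3:
  c_3 = (1.747500 + 2.245000)/2 = 1.996250
  f(c_3) = f(1.996250) = 0.962598
  f(a) × f(c) < 0, new interval: [1.747500, 1.996250]
Iteration 4:
  c_4 = (1.747500 + 1.996250)/2 = 1.871875
  f(c_4) = f(1.871875) = -0.168441
  f(a) × f(c) ≥ 0, new interval: [1.871875, 1.996250]

After 4 iteration(s), the approximation is c_4 = 1.871875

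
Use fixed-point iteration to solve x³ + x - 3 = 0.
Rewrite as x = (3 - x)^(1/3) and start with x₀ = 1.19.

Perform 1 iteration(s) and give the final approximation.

Equation: x³ + x - 3 = 0
Fixed-point form: x = (3 - x)^(1/3)
x₀ = 1.19

x_1 = g(1.190000) = 1.218689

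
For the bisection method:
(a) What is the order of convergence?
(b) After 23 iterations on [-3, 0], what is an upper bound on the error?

(a) Bisection has linear (order 1) convergence; the error is halved each step.

(b) Error bound = (b-a)/2^n = (0 - (-3))/2^{23}
    = 3/2^{23}

(a) 1 (linear); (b) error ≤ 3.58e-07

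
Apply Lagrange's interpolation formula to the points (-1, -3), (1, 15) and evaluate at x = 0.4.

Lagrange interpolation formula:
P(x) = Σ yᵢ × Lᵢ(x)
where Lᵢ(x) = Π_{j≠i} (x - xⱼ)/(xᵢ - xⱼ)

L_0(0.4) = (0.4 - 1)/(-1 - 1) = 0.300000
L_1(0.4) = (0.4 - (-1))/(1 - (-1)) = 0.700000

P(0.4) = (-3)×L_0(0.4) + 15×L_1(0.4)
P(0.4) = 9.600000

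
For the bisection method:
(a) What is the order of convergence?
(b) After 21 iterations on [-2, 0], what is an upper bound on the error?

(a) Bisection has linear (order 1) convergence; the error is halved each step.

(b) Error bound = (b-a)/2^n = (0 - (-2))/2^{21}
    = 2/2^{21}

(a) 1 (linear); (b) error ≤ 9.54e-07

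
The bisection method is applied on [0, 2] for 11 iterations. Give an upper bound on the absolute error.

Bisection error bound: |error| ≤ (b-a)/2^n
|error| ≤ (2 - 0)/2^11 = 2/2^11
|error| ≤ 0.0009765625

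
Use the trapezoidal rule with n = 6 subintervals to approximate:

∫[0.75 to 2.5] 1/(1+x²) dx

f(x) = 1/(1+x²)
a = 0.75, b = 2.5, n = 6
h = (b - a)/n = 0.291667

Trapezoidal rule: (h/2)[f(x₀) + 2f(x₁) + 2f(x₂) + ... + f(xₙ)]

x_0 = 0.7500, f(x_0) = 0.640000, coefficient = 1
x_1 = 1.0417, f(x_1) = 0.479600, coefficient = 2
x_2 = 1.3333, f(x_2) = 0.360000, coefficient = 2
x_3 = 1.6250, f(x_3) = 0.274678, coefficient = 2
x_4 = 1.9167, f(x_4) = 0.213967, coefficient = 2
x_5 = 2.2083, f(x_5) = 0.170162, coefficient = 2
x_6 = 2.5000, f(x_6) = 0.137931, coefficient = 1

I ≈ (0.291667/2) × 3.774748 = 0.550484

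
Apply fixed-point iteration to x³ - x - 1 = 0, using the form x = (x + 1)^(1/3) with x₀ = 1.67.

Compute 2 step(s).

Equation: x³ - x - 1 = 0
Fixed-point form: x = (x + 1)^(1/3)
x₀ = 1.67

x_1 = g(1.670000) = 1.387300
x_2 = g(1.387300) = 1.336500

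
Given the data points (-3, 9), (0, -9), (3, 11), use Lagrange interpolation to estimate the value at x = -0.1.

Lagrange interpolation formula:
P(x) = Σ yᵢ × Lᵢ(x)
where Lᵢ(x) = Π_{j≠i} (x - xⱼ)/(xᵢ - xⱼ)

L_0(-0.1) = (-0.1 - 0)/(-3 - 0) × (-0.1 - 3)/(-3 - 3) = 0.017222
L_1(-0.1) = (-0.1 - (-3))/(0 - (-3)) × (-0.1 - 3)/(0 - 3) = 0.998889
L_2(-0.1) = (-0.1 - (-3))/(3 - (-3)) × (-0.1 - 0)/(3 - 0) = -0.016111

P(-0.1) = 9×L_0(-0.1) + (-9)×L_1(-0.1) + 11×L_2(-0.1)
P(-0.1) = -9.012222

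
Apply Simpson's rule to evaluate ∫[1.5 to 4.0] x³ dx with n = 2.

f(x) = x³
a = 1.5, b = 4.0, n = 2
h = (b - a)/n = 1.250000

Simpson's rule: (h/3)[f(x₀) + 4f(x₁) + 2f(x₂) + ... + f(xₙ)]

x_0 = 1.5000, f(x_0) = 3.375000, coefficient = 1
x_1 = 2.7500, f(x_1) = 20.796875, coefficient = 4
x_2 = 4.0000, f(x_2) = 64.000000, coefficient = 1

I ≈ (1.250000/3) × 150.562500 = 62.734375
Exact value: 62.734375
Error: 0.000000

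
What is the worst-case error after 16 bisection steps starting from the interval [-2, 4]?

Bisection error bound: |error| ≤ (b-a)/2^n
|error| ≤ (4 - (-2))/2^16 = 6/2^16
|error| ≤ 0.0000915527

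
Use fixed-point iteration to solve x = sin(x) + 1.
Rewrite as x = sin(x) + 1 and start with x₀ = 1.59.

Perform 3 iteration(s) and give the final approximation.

Equation: x = sin(x) + 1
Fixed-point form: x = sin(x) + 1
x₀ = 1.59

x_1 = g(1.590000) = 1.999816
x_2 = g(1.999816) = 1.909374
x_3 = g(1.909374) = 1.943228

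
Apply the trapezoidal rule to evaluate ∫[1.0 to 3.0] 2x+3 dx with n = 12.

f(x) = 2x+3
a = 1.0, b = 3.0, n = 12
h = (b - a)/n = 0.166667

Trapezoidal rule: (h/2)[f(x₀) + 2f(x₁) + 2f(x₂) + ... + f(xₙ)]

x_0 = 1.0000, f(x_0) = 5.000000, coefficient = 1
x_1 = 1.1667, f(x_1) = 5.333333, coefficient = 2
x_2 = 1.3333, f(x_2) = 5.666667, coefficient = 2
x_3 = 1.5000, f(x_3) = 6.000000, coefficient = 2
x_4 = 1.6667, f(x_4) = 6.333333, coefficient = 2
x_5 = 1.8333, f(x_5) = 6.666667, coefficient = 2
x_6 = 2.0000, f(x_6) = 7.000000, coefficient = 2
x_7 = 2.1667, f(x_7) = 7.333333, coefficient = 2
x_8 = 2.3333, f(x_8) = 7.666667, coefficient = 2
x_9 = 2.5000, f(x_9) = 8.000000, coefficient = 2
x_10 = 2.6667, f(x_10) = 8.333333, coefficient = 2
x_11 = 2.8333, f(x_11) = 8.666667, coefficient = 2
x_12 = 3.0000, f(x_12) = 9.000000, coefficient = 1

I ≈ (0.166667/2) × 168.000000 = 14.000000
Exact value: 14.000000
Error: 0.000000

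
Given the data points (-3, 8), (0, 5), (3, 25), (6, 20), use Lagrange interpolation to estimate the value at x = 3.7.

Lagrange interpolation formula:
P(x) = Σ yᵢ × Lᵢ(x)
where Lᵢ(x) = Π_{j≠i} (x - xⱼ)/(xᵢ - xⱼ)

L_0(3.7) = (3.7 - 0)/(-3 - 0) × (3.7 - 3)/(-3 - 3) × (3.7 - 6)/(-3 - 6) = 0.036772
L_1(3.7) = (3.7 - (-3))/(0 - (-3)) × (3.7 - 3)/(0 - 3) × (3.7 - 6)/(0 - 6) = -0.199759
L_2(3.7) = (3.7 - (-3))/(3 - (-3)) × (3.7 - 0)/(3 - 0) × (3.7 - 6)/(3 - 6) = 1.055870
L_3(3.7) = (3.7 - (-3))/(6 - (-3)) × (3.7 - 0)/(6 - 0) × (3.7 - 3)/(6 - 3) = 0.107117

P(3.7) = 8×L_0(3.7) + 5×L_1(3.7) + 25×L_2(3.7) + 20×L_3(3.7)
P(3.7) = 27.834481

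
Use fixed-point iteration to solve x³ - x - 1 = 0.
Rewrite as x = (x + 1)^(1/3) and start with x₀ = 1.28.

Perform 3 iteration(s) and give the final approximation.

Equation: x³ - x - 1 = 0
Fixed-point form: x = (x + 1)^(1/3)
x₀ = 1.28

x_1 = g(1.280000) = 1.316169
x_2 = g(1.316169) = 1.323092
x_3 = g(1.323092) = 1.324409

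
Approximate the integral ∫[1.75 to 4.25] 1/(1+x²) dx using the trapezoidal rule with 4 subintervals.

f(x) = 1/(1+x²)
a = 1.75, b = 4.25, n = 4
h = (b - a)/n = 0.625000

Trapezoidal rule: (h/2)[f(x₀) + 2f(x₁) + 2f(x₂) + ... + f(xₙ)]

x_0 = 1.7500, f(x_0) = 0.246154, coefficient = 1
x_1 = 2.3750, f(x_1) = 0.150588, coefficient = 2
x_2 = 3.0000, f(x_2) = 0.100000, coefficient = 2
x_3 = 3.6250, f(x_3) = 0.070718, coefficient = 2
x_4 = 4.2500, f(x_4) = 0.052459, coefficient = 1

I ≈ (0.625000/2) × 0.941226 = 0.294133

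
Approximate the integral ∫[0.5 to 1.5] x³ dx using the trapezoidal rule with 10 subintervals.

f(x) = x³
a = 0.5, b = 1.5, n = 10
h = (b - a)/n = 0.100000

Trapezoidal rule: (h/2)[f(x₀) + 2f(x₁) + 2f(x₂) + ... + f(xₙ)]

x_0 = 0.5000, f(x_0) = 0.125000, coefficient = 1
x_1 = 0.6000, f(x_1) = 0.216000, coefficient = 2
x_2 = 0.7000, f(x_2) = 0.343000, coefficient = 2
x_3 = 0.8000, f(x_3) = 0.512000, coefficient = 2
x_4 = 0.9000, f(x_4) = 0.729000, coefficient = 2
x_5 = 1.0000, f(x_5) = 1.000000, coefficient = 2
x_6 = 1.1000, f(x_6) = 1.331000, coefficient = 2
x_7 = 1.2000, f(x_7) = 1.728000, coefficient = 2
x_8 = 1.3000, f(x_8) = 2.197000, coefficient = 2
x_9 = 1.4000, f(x_9) = 2.744000, coefficient = 2
x_10 = 1.5000, f(x_10) = 3.375000, coefficient = 1

I ≈ (0.100000/2) × 25.100000 = 1.255000
Exact value: 1.250000
Error: 0.005000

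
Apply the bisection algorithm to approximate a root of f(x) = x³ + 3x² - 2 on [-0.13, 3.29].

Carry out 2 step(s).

f(x) = x³ + 3x² - 2
Initial interval: [-0.13, 3.29]

Iteration 1:
  c_1 = (-0.130000 + 3.290000)/2 = 1.580000
  f(c_1) = f(1.580000) = 9.433512
  f(a) × f(c) < 0, new interval: [-0.130000, 1.580000]
Iteration 2:
  c_2 = (-0.130000 + 1.580000)/2 = 0.725000
  f(c_2) = f(0.725000) = -0.042047
  f(a) × f(c) ≥ 0, new interval: [0.725000, 1.580000]

After 2 iteration(s), the approximation is c_2 = 0.725000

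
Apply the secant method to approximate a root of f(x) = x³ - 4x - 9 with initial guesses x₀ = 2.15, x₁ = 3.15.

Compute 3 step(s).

f(x) = x³ - 4x - 9
x₀ = 2.15, x₁ = 3.15

Secant formula: x_{n+1} = x_n - f(x_n)(x_n - x_{n-1})/(f(x_n) - f(x_{n-1}))

Iteration 1:
  f(2.150000) = -7.661625
  f(3.150000) = 9.655875
  x_2 = 3.150000 - 9.655875×(3.150000 - 2.150000)/(9.655875 - (-7.661625))
       = 2.592421
Iteration 2:
  f(3.150000) = 9.655875
  f(2.592421) = -1.946939
  x_3 = 2.592421 - (-1.946939)×(2.592421 - 3.150000)/(-1.946939 - 9.655875)
       = 2.685982
Iteration 3:
  f(2.592421) = -1.946939
  f(2.685982) = -0.365911
  x_4 = 2.685982 - (-0.365911)×(2.685982 - 2.592421)/(-0.365911 - (-1.946939))
       = 2.707636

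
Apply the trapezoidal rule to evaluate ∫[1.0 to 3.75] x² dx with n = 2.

f(x) = x²
a = 1.0, b = 3.75, n = 2
h = (b - a)/n = 1.375000

Trapezoidal rule: (h/2)[f(x₀) + 2f(x₁) + 2f(x₂) + ... + f(xₙ)]

x_0 = 1.0000, f(x_0) = 1.000000, coefficient = 1
x_1 = 2.3750, f(x_1) = 5.640625, coefficient = 2
x_2 = 3.7500, f(x_2) = 14.062500, coefficient = 1

I ≈ (1.375000/2) × 26.343750 = 18.111328
Exact value: 17.244792
Error: 0.866536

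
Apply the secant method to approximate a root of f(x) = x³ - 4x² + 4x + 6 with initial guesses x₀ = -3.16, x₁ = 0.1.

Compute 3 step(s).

f(x) = x³ - 4x² + 4x + 6
x₀ = -3.16, x₁ = 0.1

Secant formula: x_{n+1} = x_n - f(x_n)(x_n - x_{n-1})/(f(x_n) - f(x_{n-1}))

Iteration 1:
  f(-3.160000) = -78.136896
  f(0.100000) = 6.361000
  x_2 = 0.100000 - 6.361000×(0.100000 - (-3.160000))/(6.361000 - (-78.136896))
       = -0.145413
Iteration 2:
  f(0.100000) = 6.361000
  f(-0.145413) = 5.330695
  x_3 = -0.145413 - 5.330695×(-0.145413 - 0.100000)/(5.330695 - 6.361000)
       = -1.415153
Iteration 3:
  f(-0.145413) = 5.330695
  f(-1.415153) = -10.505322
  x_4 = -1.415153 - (-10.505322)×(-1.415153 - (-0.145413))/(-10.505322 - 5.330695)
       = -0.572831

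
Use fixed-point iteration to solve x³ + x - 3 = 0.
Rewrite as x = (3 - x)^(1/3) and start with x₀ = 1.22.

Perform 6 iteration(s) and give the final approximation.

Equation: x³ + x - 3 = 0
Fixed-point form: x = (3 - x)^(1/3)
x₀ = 1.22

x_1 = g(1.220000) = 1.211918
x_2 = g(1.211918) = 1.213750
x_3 = g(1.213750) = 1.213335
x_4 = g(1.213335) = 1.213429
x_5 = g(1.213429) = 1.213408
x_6 = g(1.213408) = 1.213413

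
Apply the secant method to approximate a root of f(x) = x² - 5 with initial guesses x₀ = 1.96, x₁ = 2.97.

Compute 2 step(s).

f(x) = x² - 5
x₀ = 1.96, x₁ = 2.97

Secant formula: x_{n+1} = x_n - f(x_n)(x_n - x_{n-1})/(f(x_n) - f(x_{n-1}))

Iteration 1:
  f(1.960000) = -1.158400
  f(2.970000) = 3.820900
  x_2 = 2.970000 - 3.820900×(2.970000 - 1.960000)/(3.820900 - (-1.158400))
       = 2.194970
Iteration 2:
  f(2.970000) = 3.820900
  f(2.194970) = -0.182109
  x_3 = 2.194970 - (-0.182109)×(2.194970 - 2.970000)/(-0.182109 - 3.820900)
       = 2.230228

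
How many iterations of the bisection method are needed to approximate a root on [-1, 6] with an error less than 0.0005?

We need (b-a)/2^n ≤ 0.0005
(6 - (-1))/2^n ≤ 0.0005
7/2^n ≤ 0.0005
2^n ≥ 14000
n ≥ log₂(14000) = 13.77
n ≥ 14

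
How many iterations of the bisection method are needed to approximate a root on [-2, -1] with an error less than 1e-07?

We need (b-a)/2^n ≤ 1e-07
(-1 - (-2))/2^n ≤ 1e-07
1/2^n ≤ 1e-07
2^n ≥ 10000000
n ≥ log₂(10000000) = 23.25
n ≥ 24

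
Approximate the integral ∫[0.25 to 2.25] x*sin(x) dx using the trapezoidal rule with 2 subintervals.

f(x) = x*sin(x)
a = 0.25, b = 2.25, n = 2
h = (b - a)/n = 1.000000

Trapezoidal rule: (h/2)[f(x₀) + 2f(x₁) + 2f(x₂) + ... + f(xₙ)]

x_0 = 0.2500, f(x_0) = 0.061851, coefficient = 1
x_1 = 1.2500, f(x_1) = 1.186231, coefficient = 2
x_2 = 2.2500, f(x_2) = 1.750665, coefficient = 1

I ≈ (1.000000/2) × 4.184977 = 2.092489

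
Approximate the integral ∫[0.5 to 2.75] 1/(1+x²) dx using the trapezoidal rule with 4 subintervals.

f(x) = 1/(1+x²)
a = 0.5, b = 2.75, n = 4
h = (b - a)/n = 0.562500

Trapezoidal rule: (h/2)[f(x₀) + 2f(x₁) + 2f(x₂) + ... + f(xₙ)]

x_0 = 0.5000, f(x_0) = 0.800000, coefficient = 1
x_1 = 1.0625, f(x_1) = 0.469725, coefficient = 2
x_2 = 1.6250, f(x_2) = 0.274678, coefficient = 2
x_3 = 2.1875, f(x_3) = 0.172856, coefficient = 2
x_4 = 2.7500, f(x_4) = 0.116788, coefficient = 1

I ≈ (0.562500/2) × 2.751306 = 0.773805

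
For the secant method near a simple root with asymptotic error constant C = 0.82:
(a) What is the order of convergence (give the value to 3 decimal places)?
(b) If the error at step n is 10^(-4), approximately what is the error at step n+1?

(a) Secant method has superlinear convergence with order φ = (1+√5)/2 ≈ 1.618.
    This means |e_{n+1}| ≈ C|e_n|^1.618.

(b) With |e_n| = 10^(-4) and C = 0.82:
    |e_{n+1}| ≈ 0.82 × (10^(-4))^1.618 = 0.82 × 10^(-6.47)

(a) ≈ 1.618 (golden ratio); (b) |e_{n+1}| ≈ 2.765e-07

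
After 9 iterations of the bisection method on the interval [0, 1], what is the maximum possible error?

Bisection error bound: |error| ≤ (b-a)/2^n
|error| ≤ (1 - 0)/2^9 = 1/2^9
|error| ≤ 0.0019531250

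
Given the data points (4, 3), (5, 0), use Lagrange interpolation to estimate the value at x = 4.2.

Lagrange interpolation formula:
P(x) = Σ yᵢ × Lᵢ(x)
where Lᵢ(x) = Π_{j≠i} (x - xⱼ)/(xᵢ - xⱼ)

L_0(4.2) = (4.2 - 5)/(4 - 5) = 0.800000
L_1(4.2) = (4.2 - 4)/(5 - 4) = 0.200000

P(4.2) = 3×L_0(4.2) + 0×L_1(4.2)
P(4.2) = 2.400000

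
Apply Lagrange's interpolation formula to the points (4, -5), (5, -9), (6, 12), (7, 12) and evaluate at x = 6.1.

Lagrange interpolation formula:
P(x) = Σ yᵢ × Lᵢ(x)
where Lᵢ(x) = Π_{j≠i} (x - xⱼ)/(xᵢ - xⱼ)

L_0(6.1) = (6.1 - 5)/(4 - 5) × (6.1 - 6)/(4 - 6) × (6.1 - 7)/(4 - 7) = 0.016500
L_1(6.1) = (6.1 - 4)/(5 - 4) × (6.1 - 6)/(5 - 6) × (6.1 - 7)/(5 - 7) = -0.094500
L_2(6.1) = (6.1 - 4)/(6 - 4) × (6.1 - 5)/(6 - 5) × (6.1 - 7)/(6 - 7) = 1.039500
L_3(6.1) = (6.1 - 4)/(7 - 4) × (6.1 - 5)/(7 - 5) × (6.1 - 6)/(7 - 6) = 0.038500

P(6.1) = (-5)×L_0(6.1) + (-9)×L_1(6.1) + 12×L_2(6.1) + 12×L_3(6.1)
P(6.1) = 13.704000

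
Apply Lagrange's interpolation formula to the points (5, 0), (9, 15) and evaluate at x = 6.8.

Lagrange interpolation formula:
P(x) = Σ yᵢ × Lᵢ(x)
where Lᵢ(x) = Π_{j≠i} (x - xⱼ)/(xᵢ - xⱼ)

L_0(6.8) = (6.8 - 9)/(5 - 9) = 0.550000
L_1(6.8) = (6.8 - 5)/(9 - 5) = 0.450000

P(6.8) = 0×L_0(6.8) + 15×L_1(6.8)
P(6.8) = 6.750000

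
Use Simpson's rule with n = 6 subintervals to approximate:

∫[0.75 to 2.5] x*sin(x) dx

f(x) = x*sin(x)
a = 0.75, b = 2.5, n = 6
h = (b - a)/n = 0.291667

Simpson's rule: (h/3)[f(x₀) + 4f(x₁) + 2f(x₂) + ... + f(xₙ)]

x_0 = 0.7500, f(x_0) = 0.511229, coefficient = 1
x_1 = 1.0417, f(x_1) = 0.899215, coefficient = 4
x_2 = 1.3333, f(x_2) = 1.295917, coefficient = 2
x_3 = 1.6250, f(x_3) = 1.622613, coefficient = 4
x_4 = 1.9167, f(x_4) = 1.803163, coefficient = 2
x_5 = 2.2083, f(x_5) = 1.774538, coefficient = 4
x_6 = 2.5000, f(x_6) = 1.496180, coefficient = 1

I ≈ (0.291667/3) × 25.391036 = 2.468573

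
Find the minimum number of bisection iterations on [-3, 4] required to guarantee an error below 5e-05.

We need (b-a)/2^n ≤ 5e-05
(4 - (-3))/2^n ≤ 5e-05
7/2^n ≤ 5e-05
2^n ≥ 140000
n ≥ log₂(140000) = 17.10
n ≥ 18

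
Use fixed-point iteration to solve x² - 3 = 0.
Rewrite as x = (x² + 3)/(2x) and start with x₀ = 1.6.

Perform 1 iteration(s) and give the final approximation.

Equation: x² - 3 = 0
Fixed-point form: x = (x² + 3)/(2x)
x₀ = 1.6

x_1 = g(1.600000) = 1.737500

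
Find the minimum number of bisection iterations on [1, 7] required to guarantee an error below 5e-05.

We need (b-a)/2^n ≤ 5e-05
(7 - 1)/2^n ≤ 5e-05
6/2^n ≤ 5e-05
2^n ≥ 120000
n ≥ log₂(120000) = 16.87
n ≥ 17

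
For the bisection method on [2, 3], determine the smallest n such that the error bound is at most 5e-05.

We need (b-a)/2^n ≤ 5e-05
(3 - 2)/2^n ≤ 5e-05
1/2^n ≤ 5e-05
2^n ≥ 20000
n ≥ log₂(20000) = 14.29
n ≥ 15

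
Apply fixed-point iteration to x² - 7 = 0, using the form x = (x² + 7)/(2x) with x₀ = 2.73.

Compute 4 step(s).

Equation: x² - 7 = 0
Fixed-point form: x = (x² + 7)/(2x)
x₀ = 2.73

x_1 = g(2.730000) = 2.647051
x_2 = g(2.647051) = 2.645752
x_3 = g(2.645752) = 2.645751
x_4 = g(2.645751) = 2.645751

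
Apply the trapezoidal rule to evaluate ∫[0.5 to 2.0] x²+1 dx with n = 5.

f(x) = x²+1
a = 0.5, b = 2.0, n = 5
h = (b - a)/n = 0.300000

Trapezoidal rule: (h/2)[f(x₀) + 2f(x₁) + 2f(x₂) + ... + f(xₙ)]

x_0 = 0.5000, f(x_0) = 1.250000, coefficient = 1
x_1 = 0.8000, f(x_1) = 1.640000, coefficient = 2
x_2 = 1.1000, f(x_2) = 2.210000, coefficient = 2
x_3 = 1.4000, f(x_3) = 2.960000, coefficient = 2
x_4 = 1.7000, f(x_4) = 3.890000, coefficient = 2
x_5 = 2.0000, f(x_5) = 5.000000, coefficient = 1

I ≈ (0.300000/2) × 27.650000 = 4.147500
Exact value: 4.125000
Error: 0.022500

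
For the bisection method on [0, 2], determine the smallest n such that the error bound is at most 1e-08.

We need (b-a)/2^n ≤ 1e-08
(2 - 0)/2^n ≤ 1e-08
2/2^n ≤ 1e-08
2^n ≥ 200000000
n ≥ log₂(200000000) = 27.58
n ≥ 28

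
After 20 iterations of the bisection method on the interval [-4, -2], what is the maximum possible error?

Bisection error bound: |error| ≤ (b-a)/2^n
|error| ≤ (-2 - (-4))/2^20 = 2/2^20
|error| ≤ 0.0000019073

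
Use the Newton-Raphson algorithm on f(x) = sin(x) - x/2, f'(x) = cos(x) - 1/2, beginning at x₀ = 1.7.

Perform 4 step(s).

f(x) = sin(x) - x/2
f'(x) = cos(x) - 1/2
x₀ = 1.7

Newton-Raphson formula: x_{n+1} = x_n - f(x_n)/f'(x_n)

Iteration 1:
  f(1.700000) = 0.141665
  f'(1.700000) = -0.628844
  x_1 = 1.700000 - 0.141665/(-0.628844) = 1.925278
Iteration 2:
  f(1.925278) = -0.024812
  f'(1.925278) = -0.847104
  x_2 = 1.925278 - (-0.024812)/(-0.847104) = 1.895987
Iteration 3:
  f(1.895987) = -0.000404
  f'(1.895987) = -0.819490
  x_3 = 1.895987 - (-0.000404)/(-0.819490) = 1.895494
Iteration 4:
  f(1.895494) = 0.000000
  f'(1.895494) = -0.819023
  x_4 = 1.895494 - 0.000000/(-0.819023) = 1.895494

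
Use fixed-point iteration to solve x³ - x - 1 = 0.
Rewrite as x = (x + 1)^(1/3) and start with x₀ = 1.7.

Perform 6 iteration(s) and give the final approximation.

Equation: x³ - x - 1 = 0
Fixed-point form: x = (x + 1)^(1/3)
x₀ = 1.7

x_1 = g(1.700000) = 1.392477
x_2 = g(1.392477) = 1.337465
x_3 = g(1.337465) = 1.327135
x_4 = g(1.327135) = 1.325177
x_5 = g(1.325177) = 1.324805
x_6 = g(1.324805) = 1.324735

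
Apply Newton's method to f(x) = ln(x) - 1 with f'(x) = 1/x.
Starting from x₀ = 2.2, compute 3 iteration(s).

f(x) = ln(x) - 1
f'(x) = 1/x
x₀ = 2.2

Newton-Raphson formula: x_{n+1} = x_n - f(x_n)/f'(x_n)

Iteration 1:
  f(2.200000) = -0.211543
  f'(2.200000) = 0.454545
  x_1 = 2.200000 - (-0.211543)/0.454545 = 2.665394
Iteration 2:
  f(2.665394) = -0.019648
  f'(2.665394) = 0.375179
  x_2 = 2.665394 - (-0.019648)/0.375179 = 2.717764
Iteration 3:
  f(2.717764) = -0.000191
  f'(2.717764) = 0.367950
  x_3 = 2.717764 - (-0.000191)/0.367950 = 2.718282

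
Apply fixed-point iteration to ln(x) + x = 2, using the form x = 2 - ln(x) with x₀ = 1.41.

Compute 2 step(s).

Equation: ln(x) + x = 2
Fixed-point form: x = 2 - ln(x)
x₀ = 1.41

x_1 = g(1.410000) = 1.656410
x_2 = g(1.656410) = 1.495347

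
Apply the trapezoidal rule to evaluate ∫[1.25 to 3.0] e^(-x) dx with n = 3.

f(x) = e^(-x)
a = 1.25, b = 3.0, n = 3
h = (b - a)/n = 0.583333

Trapezoidal rule: (h/2)[f(x₀) + 2f(x₁) + 2f(x₂) + ... + f(xₙ)]

x_0 = 1.2500, f(x_0) = 0.286505, coefficient = 1
x_1 = 1.8333, f(x_1) = 0.159880, coefficient = 2
x_2 = 2.4167, f(x_2) = 0.089219, coefficient = 2
x_3 = 3.0000, f(x_3) = 0.049787, coefficient = 1

I ≈ (0.583333/2) × 0.834488 = 0.243392
Exact value: 0.236718
Error: 0.006675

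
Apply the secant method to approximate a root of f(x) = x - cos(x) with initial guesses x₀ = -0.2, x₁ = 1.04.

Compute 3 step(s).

f(x) = x - cos(x)
x₀ = -0.2, x₁ = 1.04

Secant formula: x_{n+1} = x_n - f(x_n)(x_n - x_{n-1})/(f(x_n) - f(x_{n-1}))

Iteration 1:
  f(-0.200000) = -1.180067
  f(1.040000) = 0.533780
  x_2 = 1.040000 - 0.533780×(1.040000 - (-0.200000))/(0.533780 - (-1.180067))
       = 0.653800
Iteration 2:
  f(1.040000) = 0.533780
  f(0.653800) = -0.139978
  x_3 = 0.653800 - (-0.139978)×(0.653800 - 1.040000)/(-0.139978 - 0.533780)
       = 0.734036
Iteration 3:
  f(0.653800) = -0.139978
  f(0.734036) = -0.008441
  x_4 = 0.734036 - (-0.008441)×(0.734036 - 0.653800)/(-0.008441 - (-0.139978))
       = 0.739185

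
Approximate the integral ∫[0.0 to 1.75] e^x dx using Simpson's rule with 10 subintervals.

f(x) = e^x
a = 0.0, b = 1.75, n = 10
h = (b - a)/n = 0.175000

Simpson's rule: (h/3)[f(x₀) + 4f(x₁) + 2f(x₂) + ... + f(xₙ)]

x_0 = 0.0000, f(x_0) = 1.000000, coefficient = 1
x_1 = 0.1750, f(x_1) = 1.191246, coefficient = 4
x_2 = 0.3500, f(x_2) = 1.419068, coefficient = 2
x_3 = 0.5250, f(x_3) = 1.690459, coefficient = 4
x_4 = 0.7000, f(x_4) = 2.013753, coefficient = 2
x_5 = 0.8750, f(x_5) = 2.398875, coefficient = 4
x_6 = 1.0500, f(x_6) = 2.857651, coefficient = 2
x_7 = 1.2250, f(x_7) = 3.404166, coefficient = 4
x_8 = 1.4000, f(x_8) = 4.055200, coefficient = 2
x_9 = 1.5750, f(x_9) = 4.830742, coefficient = 4
x_10 = 1.7500, f(x_10) = 5.754603, coefficient = 1

I ≈ (0.175000/3) × 81.507898 = 4.754627
Exact value: 4.754603
Error: 0.000025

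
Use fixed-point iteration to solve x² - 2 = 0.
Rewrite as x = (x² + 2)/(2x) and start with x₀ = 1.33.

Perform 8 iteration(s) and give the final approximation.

Equation: x² - 2 = 0
Fixed-point form: x = (x² + 2)/(2x)
x₀ = 1.33

x_1 = g(1.330000) = 1.416880
x_2 = g(1.416880) = 1.414216
x_3 = g(1.414216) = 1.414214
x_4 = g(1.414214) = 1.414214
x_5 = g(1.414214) = 1.414214
x_6 = g(1.414214) = 1.414214
x_7 = g(1.414214) = 1.414214
x_8 = g(1.414214) = 1.414214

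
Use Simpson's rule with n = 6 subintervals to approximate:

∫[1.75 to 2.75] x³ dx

f(x) = x³
a = 1.75, b = 2.75, n = 6
h = (b - a)/n = 0.166667

Simpson's rule: (h/3)[f(x₀) + 4f(x₁) + 2f(x₂) + ... + f(xₙ)]

x_0 = 1.7500, f(x_0) = 5.359375, coefficient = 1
x_1 = 1.9167, f(x_1) = 7.041088, coefficient = 4
x_2 = 2.0833, f(x_2) = 9.042245, coefficient = 2
x_3 = 2.2500, f(x_3) = 11.390625, coefficient = 4
x_4 = 2.4167, f(x_4) = 14.114005, coefficient = 2
x_5 = 2.5833, f(x_5) = 17.240162, coefficient = 4
x_6 = 2.7500, f(x_6) = 20.796875, coefficient = 1

I ≈ (0.166667/3) × 215.156250 = 11.953125
Exact value: 11.953125
Error: 0.000000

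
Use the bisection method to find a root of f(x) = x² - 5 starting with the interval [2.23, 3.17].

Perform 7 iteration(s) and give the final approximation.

f(x) = x² - 5
Initial interval: [2.23, 3.17]

Iteration 1:
  c_1 = (2.230000 + 3.170000)/2 = 2.700000
  f(c_1) = f(2.700000) = 2.290000
  f(a) × f(c) < 0, new interval: [2.230000, 2.700000]
Iteration 2:
  c_2 = (2.230000 + 2.700000)/2 = 2.465000
  f(c_2) = f(2.465000) = 1.076225
  f(a) × f(c) < 0, new interval: [2.230000, 2.465000]
Iteration 3:
  c_3 = (2.230000 + 2.465000)/2 = 2.347500
  f(c_3) = f(2.347500) = 0.510756
  f(a) × f(c) < 0, new interval: [2.230000, 2.347500]
Iteration 4:
  c_4 = (2.230000 + 2.347500)/2 = 2.288750
  f(c_4) = f(2.288750) = 0.238377
  f(a) × f(c) < 0, new interval: [2.230000, 2.288750]
Iteration 5:
  c_5 = (2.230000 + 2.288750)/2 = 2.259375
  f(c_5) = f(2.259375) = 0.104775
  f(a) × f(c) < 0, new interval: [2.230000, 2.259375]
Iteration 6:
  c_6 = (2.230000 + 2.259375)/2 = 2.244688
  f(c_6) = f(2.244688) = 0.038622
  f(a) × f(c) < 0, new interval: [2.230000, 2.244688]
Iteration 7:
  c_7 = (2.230000 + 2.244688)/2 = 2.237344
  f(c_7) = f(2.237344) = 0.005707
  f(a) × f(c) < 0, new interval: [2.230000, 2.237344]

After 7 iteration(s), the approximation is c_7 = 2.237344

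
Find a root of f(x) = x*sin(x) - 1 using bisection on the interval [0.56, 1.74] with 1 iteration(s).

f(x) = x*sin(x) - 1
Initial interval: [0.56, 1.74]

Iteration 1:
  c_1 = (0.560000 + 1.740000)/2 = 1.150000
  f(c_1) = f(1.150000) = 0.049679
  f(a) × f(c) < 0, new interval: [0.560000, 1.150000]

After 1 iteration(s), the approximation is c_1 = 1.150000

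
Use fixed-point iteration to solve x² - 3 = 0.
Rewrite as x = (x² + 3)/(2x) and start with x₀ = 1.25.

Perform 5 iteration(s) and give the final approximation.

Equation: x² - 3 = 0
Fixed-point form: x = (x² + 3)/(2x)
x₀ = 1.25

x_1 = g(1.250000) = 1.825000
x_2 = g(1.825000) = 1.734418
x_3 = g(1.734418) = 1.732052
x_4 = g(1.732052) = 1.732051
x_5 = g(1.732051) = 1.732051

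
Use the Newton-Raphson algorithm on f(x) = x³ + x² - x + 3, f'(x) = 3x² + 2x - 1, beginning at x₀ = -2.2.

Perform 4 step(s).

f(x) = x³ + x² - x + 3
f'(x) = 3x² + 2x - 1
x₀ = -2.2

Newton-Raphson formula: x_{n+1} = x_n - f(x_n)/f'(x_n)

Iteration 1:
  f(-2.200000) = -0.608000
  f'(-2.200000) = 9.120000
  x_1 = -2.200000 - (-0.608000)/9.120000 = -2.133333
Iteration 2:
  f(-2.133333) = -0.024593
  f'(-2.133333) = 8.386667
  x_2 = -2.133333 - (-0.024593)/8.386667 = -2.130401
Iteration 3:
  f(-2.130401) = -0.000046
  f'(-2.130401) = 8.355023
  x_3 = -2.130401 - (-0.000046)/8.355023 = -2.130395
Iteration 4:
  f(-2.130395) = 0.000000
  f'(-2.130395) = 8.354963
  x_4 = -2.130395 - 0.000000/8.354963 = -2.130395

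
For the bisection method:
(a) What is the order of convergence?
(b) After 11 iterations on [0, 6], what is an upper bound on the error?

(a) Bisection has linear (order 1) convergence; the error is halved each step.

(b) Error bound = (b-a)/2^n = (6 - 0)/2^{11}
    = 6/2^{11}

(a) 1 (linear); (b) error ≤ 2.93e-03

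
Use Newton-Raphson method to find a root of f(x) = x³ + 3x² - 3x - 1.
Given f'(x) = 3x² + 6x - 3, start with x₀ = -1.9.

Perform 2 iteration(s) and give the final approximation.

f(x) = x³ + 3x² - 3x - 1
f'(x) = 3x² + 6x - 3
x₀ = -1.9

Newton-Raphson formula: x_{n+1} = x_n - f(x_n)/f'(x_n)

Iteration 1:
  f(-1.900000) = 8.671000
  f'(-1.900000) = -3.570000
  x_1 = -1.900000 - 8.671000/(-3.570000) = 0.528852
Iteration 2:
  f(0.528852) = -1.599591
  f'(0.528852) = 1.012161
  x_2 = 0.528852 - (-1.599591)/1.012161 = 2.109224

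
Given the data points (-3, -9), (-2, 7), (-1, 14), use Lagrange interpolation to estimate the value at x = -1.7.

Lagrange interpolation formula:
P(x) = Σ yᵢ × Lᵢ(x)
where Lᵢ(x) = Π_{j≠i} (x - xⱼ)/(xᵢ - xⱼ)

L_0(-1.7) = (-1.7 - (-2))/(-3 - (-2)) × (-1.7 - (-1))/(-3 - (-1)) = -0.105000
L_1(-1.7) = (-1.7 - (-3))/(-2 - (-3)) × (-1.7 - (-1))/(-2 - (-1)) = 0.910000
L_2(-1.7) = (-1.7 - (-3))/(-1 - (-3)) × (-1.7 - (-2))/(-1 - (-2)) = 0.195000

P(-1.7) = (-9)×L_0(-1.7) + 7×L_1(-1.7) + 14×L_2(-1.7)
P(-1.7) = 10.045000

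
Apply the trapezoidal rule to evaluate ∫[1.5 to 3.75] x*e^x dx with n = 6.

f(x) = x*e^x
a = 1.5, b = 3.75, n = 6
h = (b - a)/n = 0.375000

Trapezoidal rule: (h/2)[f(x₀) + 2f(x₁) + 2f(x₂) + ... + f(xₙ)]

x_0 = 1.5000, f(x_0) = 6.722534, coefficient = 1
x_1 = 1.8750, f(x_1) = 12.226536, coefficient = 2
x_2 = 2.2500, f(x_2) = 21.347406, coefficient = 2
x_3 = 2.6250, f(x_3) = 36.237007, coefficient = 2
x_4 = 3.0000, f(x_4) = 60.256611, coefficient = 2
x_5 = 3.3750, f(x_5) = 98.631958, coefficient = 2
x_6 = 3.7500, f(x_6) = 159.454058, coefficient = 1

I ≈ (0.375000/2) × 623.575626 = 116.920430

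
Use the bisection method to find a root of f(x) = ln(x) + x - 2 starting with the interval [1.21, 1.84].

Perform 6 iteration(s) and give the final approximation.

f(x) = ln(x) + x - 2
Initial interval: [1.21, 1.84]

Iteration 1:
  c_1 = (1.210000 + 1.840000)/2 = 1.525000
  f(c_1) = f(1.525000) = -0.053006
  f(a) × f(c) ≥ 0, new interval: [1.525000, 1.840000]
Iteration 2:
  c_2 = (1.525000 + 1.840000)/2 = 1.682500
  f(c_2) = f(1.682500) = 0.202781
  f(a) × f(c) < 0, new interval: [1.525000, 1.682500]
Iteration 3:
  c_3 = (1.525000 + 1.682500)/2 = 1.603750
  f(c_3) = f(1.603750) = 0.076095
  f(a) × f(c) < 0, new interval: [1.525000, 1.603750]
Iteration 4:
  c_4 = (1.525000 + 1.603750)/2 = 1.564375
  f(c_4) = f(1.564375) = 0.011861
  f(a) × f(c) < 0, new interval: [1.525000, 1.564375]
Iteration 5:
  c_5 = (1.525000 + 1.564375)/2 = 1.544687
  f(c_5) = f(1.544687) = -0.020491
  f(a) × f(c) ≥ 0, new interval: [1.544687, 1.564375]
Iteration 6:
  c_6 = (1.544687 + 1.564375)/2 = 1.554531
  f(c_6) = f(1.554531) = -0.004295
  f(a) × f(c) ≥ 0, new interval: [1.554531, 1.564375]

After 6 iteration(s), the approximation is c_6 = 1.554531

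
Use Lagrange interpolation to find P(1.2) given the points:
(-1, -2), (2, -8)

Lagrange interpolation formula:
P(x) = Σ yᵢ × Lᵢ(x)
where Lᵢ(x) = Π_{j≠i} (x - xⱼ)/(xᵢ - xⱼ)

L_0(1.2) = (1.2 - 2)/(-1 - 2) = 0.266667
L_1(1.2) = (1.2 - (-1))/(2 - (-1)) = 0.733333

P(1.2) = (-2)×L_0(1.2) + (-8)×L_1(1.2)
P(1.2) = -6.400000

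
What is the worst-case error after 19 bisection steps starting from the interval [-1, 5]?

Bisection error bound: |error| ≤ (b-a)/2^n
|error| ≤ (5 - (-1))/2^19 = 6/2^19
|error| ≤ 0.0000114441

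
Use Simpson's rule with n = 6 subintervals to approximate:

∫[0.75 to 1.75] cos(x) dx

f(x) = cos(x)
a = 0.75, b = 1.75, n = 6
h = (b - a)/n = 0.166667

Simpson's rule: (h/3)[f(x₀) + 4f(x₁) + 2f(x₂) + ... + f(xₙ)]

x_0 = 0.7500, f(x_0) = 0.731689, coefficient = 1
x_1 = 0.9167, f(x_1) = 0.608469, coefficient = 4
x_2 = 1.0833, f(x_2) = 0.468386, coefficient = 2
x_3 = 1.2500, f(x_3) = 0.315322, coefficient = 4
x_4 = 1.4167, f(x_4) = 0.153520, coefficient = 2
x_5 = 1.5833, f(x_5) = -0.012537, coefficient = 4
x_6 = 1.7500, f(x_6) = -0.178246, coefficient = 1

I ≈ (0.166667/3) × 5.442273 = 0.302348
Exact value: 0.302347
Error: 0.000001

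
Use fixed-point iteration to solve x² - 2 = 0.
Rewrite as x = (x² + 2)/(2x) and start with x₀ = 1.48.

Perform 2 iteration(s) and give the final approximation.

Equation: x² - 2 = 0
Fixed-point form: x = (x² + 2)/(2x)
x₀ = 1.48

x_1 = g(1.480000) = 1.415676
x_2 = g(1.415676) = 1.414214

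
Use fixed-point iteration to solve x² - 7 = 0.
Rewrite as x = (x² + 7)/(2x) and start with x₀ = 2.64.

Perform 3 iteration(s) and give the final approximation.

Equation: x² - 7 = 0
Fixed-point form: x = (x² + 7)/(2x)
x₀ = 2.64

x_1 = g(2.640000) = 2.645758
x_2 = g(2.645758) = 2.645751
x_3 = g(2.645751) = 2.645751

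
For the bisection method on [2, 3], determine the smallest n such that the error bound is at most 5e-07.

We need (b-a)/2^n ≤ 5e-07
(3 - 2)/2^n ≤ 5e-07
1/2^n ≤ 5e-07
2^n ≥ 2000000
n ≥ log₂(2000000) = 20.93
n ≥ 21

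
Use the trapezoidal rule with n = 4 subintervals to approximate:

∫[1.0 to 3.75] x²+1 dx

f(x) = x²+1
a = 1.0, b = 3.75, n = 4
h = (b - a)/n = 0.687500

Trapezoidal rule: (h/2)[f(x₀) + 2f(x₁) + 2f(x₂) + ... + f(xₙ)]

x_0 = 1.0000, f(x_0) = 2.000000, coefficient = 1
x_1 = 1.6875, f(x_1) = 3.847656, coefficient = 2
x_2 = 2.3750, f(x_2) = 6.640625, coefficient = 2
x_3 = 3.0625, f(x_3) = 10.378906, coefficient = 2
x_4 = 3.7500, f(x_4) = 15.062500, coefficient = 1

I ≈ (0.687500/2) × 58.796875 = 20.211426
Exact value: 19.994792
Error: 0.216634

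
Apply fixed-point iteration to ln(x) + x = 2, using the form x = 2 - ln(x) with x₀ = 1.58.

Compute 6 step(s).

Equation: ln(x) + x = 2
Fixed-point form: x = 2 - ln(x)
x₀ = 1.58

x_1 = g(1.580000) = 1.542575
x_2 = g(1.542575) = 1.566547
x_3 = g(1.566547) = 1.551126
x_4 = g(1.551126) = 1.561019
x_5 = g(1.561019) = 1.554661
x_6 = g(1.554661) = 1.558742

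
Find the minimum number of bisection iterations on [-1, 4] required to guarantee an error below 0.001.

We need (b-a)/2^n ≤ 0.001
(4 - (-1))/2^n ≤ 0.001
5/2^n ≤ 0.001
2^n ≥ 5000
n ≥ log₂(5000) = 12.29
n ≥ 13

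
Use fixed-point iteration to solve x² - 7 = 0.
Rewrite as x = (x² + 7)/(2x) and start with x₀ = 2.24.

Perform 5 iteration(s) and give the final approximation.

Equation: x² - 7 = 0
Fixed-point form: x = (x² + 7)/(2x)
x₀ = 2.24

x_1 = g(2.240000) = 2.682500
x_2 = g(2.682500) = 2.646003
x_3 = g(2.646003) = 2.645751
x_4 = g(2.645751) = 2.645751
x_5 = g(2.645751) = 2.645751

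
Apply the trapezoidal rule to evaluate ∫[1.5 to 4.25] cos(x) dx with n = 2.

f(x) = cos(x)
a = 1.5, b = 4.25, n = 2
h = (b - a)/n = 1.375000

Trapezoidal rule: (h/2)[f(x₀) + 2f(x₁) + 2f(x₂) + ... + f(xₙ)]

x_0 = 1.5000, f(x_0) = 0.070737, coefficient = 1
x_1 = 2.8750, f(x_1) = -0.964674, coefficient = 2
x_2 = 4.2500, f(x_2) = -0.446087, coefficient = 1

I ≈ (1.375000/2) × -2.304699 = -1.584480
Exact value: -1.892484
Error: 0.308004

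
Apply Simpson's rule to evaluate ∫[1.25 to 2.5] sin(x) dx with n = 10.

f(x) = sin(x)
a = 1.25, b = 2.5, n = 10
h = (b - a)/n = 0.125000

Simpson's rule: (h/3)[f(x₀) + 4f(x₁) + 2f(x₂) + ... + f(xₙ)]

x_0 = 1.2500, f(x_0) = 0.948985, coefficient = 1
x_1 = 1.3750, f(x_1) = 0.980893, coefficient = 4
x_2 = 1.5000, f(x_2) = 0.997495, coefficient = 2
x_3 = 1.6250, f(x_3) = 0.998531, coefficient = 4
x_4 = 1.7500, f(x_4) = 0.983986, coefficient = 2
x_5 = 1.8750, f(x_5) = 0.954086, coefficient = 4
x_6 = 2.0000, f(x_6) = 0.909297, coefficient = 2
x_7 = 2.1250, f(x_7) = 0.850320, coefficient = 4
x_8 = 2.2500, f(x_8) = 0.778073, coefficient = 2
x_9 = 2.3750, f(x_9) = 0.693685, coefficient = 4
x_10 = 2.5000, f(x_10) = 0.598472, coefficient = 1

I ≈ (0.125000/3) × 26.795220 = 1.116467
Exact value: 1.116466
Error: 0.000002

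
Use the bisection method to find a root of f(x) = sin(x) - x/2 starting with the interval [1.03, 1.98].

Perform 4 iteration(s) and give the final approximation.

f(x) = sin(x) - x/2
Initial interval: [1.03, 1.98]

Iteration 1:
  c_1 = (1.030000 + 1.980000)/2 = 1.505000
  f(c_1) = f(1.505000) = 0.245336
  f(a) × f(c) ≥ 0, new interval: [1.505000, 1.980000]
Iteration 2:
  c_2 = (1.505000 + 1.980000)/2 = 1.742500
  f(c_2) = f(1.742500) = 0.114045
  f(a) × f(c) ≥ 0, new interval: [1.742500, 1.980000]
Iteration 3:
  c_3 = (1.742500 + 1.980000)/2 = 1.861250
  f(c_3) = f(1.861250) = 0.027489
  f(a) × f(c) ≥ 0, new interval: [1.861250, 1.980000]
Iteration 4:
  c_4 = (1.861250 + 1.980000)/2 = 1.920625
  f(c_4) = f(1.920625) = -0.020881
  f(a) × f(c) < 0, new interval: [1.861250, 1.920625]

After 4 iteration(s), the approximation is c_4 = 1.920625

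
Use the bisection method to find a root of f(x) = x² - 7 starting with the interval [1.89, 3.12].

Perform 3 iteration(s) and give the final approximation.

f(x) = x² - 7
Initial interval: [1.89, 3.12]

Iteration 1:
  c_1 = (1.890000 + 3.120000)/2 = 2.505000
  f(c_1) = f(2.505000) = -0.724975
  f(a) × f(c) ≥ 0, new interval: [2.505000, 3.120000]
Iteration 2:
  c_2 = (2.505000 + 3.120000)/2 = 2.812500
  f(c_2) = f(2.812500) = 0.910156
  f(a) × f(c) < 0, new interval: [2.505000, 2.812500]
Iteration 3:
  c_3 = (2.505000 + 2.812500)/2 = 2.658750
  f(c_3) = f(2.658750) = 0.068952
  f(a) × f(c) < 0, new interval: [2.505000, 2.658750]

After 3 iteration(s), the approximation is c_3 = 2.658750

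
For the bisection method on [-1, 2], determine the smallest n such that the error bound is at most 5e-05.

We need (b-a)/2^n ≤ 5e-05
(2 - (-1))/2^n ≤ 5e-05
3/2^n ≤ 5e-05
2^n ≥ 60000
n ≥ log₂(60000) = 15.87
n ≥ 16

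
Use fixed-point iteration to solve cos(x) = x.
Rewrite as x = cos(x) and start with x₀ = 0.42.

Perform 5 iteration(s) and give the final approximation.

Equation: cos(x) = x
Fixed-point form: x = cos(x)
x₀ = 0.42

x_1 = g(0.420000) = 0.913089
x_2 = g(0.913089) = 0.611304
x_3 = g(0.611304) = 0.818900
x_4 = g(0.818900) = 0.683025
x_5 = g(0.683025) = 0.775667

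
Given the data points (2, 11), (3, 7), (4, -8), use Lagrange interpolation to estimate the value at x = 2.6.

Lagrange interpolation formula:
P(x) = Σ yᵢ × Lᵢ(x)
where Lᵢ(x) = Π_{j≠i} (x - xⱼ)/(xᵢ - xⱼ)

L_0(2.6) = (2.6 - 3)/(2 - 3) × (2.6 - 4)/(2 - 4) = 0.280000
L_1(2.6) = (2.6 - 2)/(3 - 2) × (2.6 - 4)/(3 - 4) = 0.840000
L_2(2.6) = (2.6 - 2)/(4 - 2) × (2.6 - 3)/(4 - 3) = -0.120000

P(2.6) = 11×L_0(2.6) + 7×L_1(2.6) + (-8)×L_2(2.6)
P(2.6) = 9.920000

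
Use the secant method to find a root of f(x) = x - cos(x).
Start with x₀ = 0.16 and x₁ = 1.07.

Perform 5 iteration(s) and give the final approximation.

f(x) = x - cos(x)
x₀ = 0.16, x₁ = 1.07

Secant formula: x_{n+1} = x_n - f(x_n)(x_n - x_{n-1})/(f(x_n) - f(x_{n-1}))

Iteration 1:
  f(0.160000) = -0.827227
  f(1.070000) = 0.589876
  x_2 = 1.070000 - 0.589876×(1.070000 - 0.160000)/(0.589876 - (-0.827227))
       = 0.691208
Iteration 2:
  f(1.070000) = 0.589876
  f(0.691208) = -0.079268
  x_3 = 0.691208 - (-0.079268)×(0.691208 - 1.070000)/(-0.079268 - 0.589876)
       = 0.736081
Iteration 3:
  f(0.691208) = -0.079268
  f(0.736081) = -0.005025
  x_4 = 0.736081 - (-0.005025)×(0.736081 - 0.691208)/(-0.005025 - (-0.079268))
       = 0.739118
Iteration 4:
  f(0.736081) = -0.005025
  f(0.739118) = 0.000055
  x_5 = 0.739118 - 0.000055×(0.739118 - 0.736081)/(0.000055 - (-0.005025))
       = 0.739085
Iteration 5:
  f(0.739118) = 0.000055
  f(0.739085) = 0.000000
  x_6 = 0.739085 - 0.000000×(0.739085 - 0.739118)/(0.000000 - 0.000055)
       = 0.739085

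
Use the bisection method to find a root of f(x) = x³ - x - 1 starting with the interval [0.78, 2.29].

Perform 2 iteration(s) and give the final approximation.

f(x) = x³ - x - 1
Initial interval: [0.78, 2.29]

Iteration 1:
  c_1 = (0.780000 + 2.290000)/2 = 1.535000
  f(c_1) = f(1.535000) = 1.081805
  f(a) × f(c) < 0, new interval: [0.780000, 1.535000]
Iteration 2:
  c_2 = (0.780000 + 1.535000)/2 = 1.157500
  f(c_2) = f(1.157500) = -0.606674
  f(a) × f(c) ≥ 0, new interval: [1.157500, 1.535000]

After 2 iteration(s), the approximation is c_2 = 1.157500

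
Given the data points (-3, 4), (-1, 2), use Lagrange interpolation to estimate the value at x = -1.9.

Lagrange interpolation formula:
P(x) = Σ yᵢ × Lᵢ(x)
where Lᵢ(x) = Π_{j≠i} (x - xⱼ)/(xᵢ - xⱼ)

L_0(-1.9) = (-1.9 - (-1))/(-3 - (-1)) = 0.450000
L_1(-1.9) = (-1.9 - (-3))/(-1 - (-3)) = 0.550000

P(-1.9) = 4×L_0(-1.9) + 2×L_1(-1.9)
P(-1.9) = 2.900000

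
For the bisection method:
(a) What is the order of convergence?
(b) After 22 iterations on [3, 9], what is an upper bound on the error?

(a) Bisection has linear (order 1) convergence; the error is halved each step.

(b) Error bound = (b-a)/2^n = (9 - 3)/2^{22}
    = 6/2^{22}

(a) 1 (linear); (b) error ≤ 1.43e-06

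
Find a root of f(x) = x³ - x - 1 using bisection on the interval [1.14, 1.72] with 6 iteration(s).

f(x) = x³ - x - 1
Initial interval: [1.14, 1.72]

Iteration 1:
  c_1 = (1.140000 + 1.720000)/2 = 1.430000
  f(c_1) = f(1.430000) = 0.494207
  f(a) × f(c) < 0, new interval: [1.140000, 1.430000]
Iteration 2:
  c_2 = (1.140000 + 1.430000)/2 = 1.285000
  f(c_2) = f(1.285000) = -0.163176
  f(a) × f(c) ≥ 0, new interval: [1.285000, 1.430000]
Iteration 3:
  c_3 = (1.285000 + 1.430000)/2 = 1.357500
  f(c_3) = f(1.357500) = 0.144109
  f(a) × f(c) < 0, new interval: [1.285000, 1.357500]
Iteration 4:
  c_4 = (1.285000 + 1.357500)/2 = 1.321250
  f(c_4) = f(1.321250) = -0.014742
  f(a) × f(c) ≥ 0, new interval: [1.321250, 1.357500]
Iteration 5:
  c_5 = (1.321250 + 1.357500)/2 = 1.339375
  f(c_5) = f(1.339375) = 0.063364
  f(a) × f(c) < 0, new interval: [1.321250, 1.339375]
Iteration 6:
  c_6 = (1.321250 + 1.339375)/2 = 1.330313
  f(c_6) = f(1.330313) = 0.023983
  f(a) × f(c) < 0, new interval: [1.321250, 1.330313]

After 6 iteration(s), the approximation is c_6 = 1.330313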